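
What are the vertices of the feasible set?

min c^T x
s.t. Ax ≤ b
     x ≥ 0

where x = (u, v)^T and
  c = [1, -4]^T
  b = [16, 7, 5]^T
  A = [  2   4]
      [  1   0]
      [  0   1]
Each vertex is the intersection of two constraint boundaries that also satisfies all remaining constraints:
  u = 0 and v = 0 → (0, 0)
  u = 7 and v = 0 → (7, 0)
  2u + 4v = 16 and u = 7 → (7, 0.5)
  2u + 4v = 16 and u = 0 → (0, 4)

Vertices: (0, 0), (7, 0), (7, 0.5), (0, 4)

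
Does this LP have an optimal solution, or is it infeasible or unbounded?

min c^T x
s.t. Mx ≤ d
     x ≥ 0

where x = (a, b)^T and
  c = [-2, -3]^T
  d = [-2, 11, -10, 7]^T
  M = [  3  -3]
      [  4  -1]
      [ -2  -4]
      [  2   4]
One constraint requires 2a + 4b ≤ 7, while the constraint -2a - 4b ≤ -10 is equivalent to 2a + 4b ≥ 10. Together they would need 10 ≤ 2a + 4b ≤ 7, which is impossible since 10 > 7. No point satisfies all constraints.

Infeasible — the constraint set is empty.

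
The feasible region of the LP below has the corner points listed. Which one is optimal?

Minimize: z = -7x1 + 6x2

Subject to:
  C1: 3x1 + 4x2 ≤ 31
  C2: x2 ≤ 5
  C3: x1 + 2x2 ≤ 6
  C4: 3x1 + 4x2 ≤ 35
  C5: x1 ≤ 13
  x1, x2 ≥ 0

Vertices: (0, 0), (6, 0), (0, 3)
Evaluating z = -7x1 + 6x2 at each vertex:
  (0, 0): z = 0
  (6, 0): z = -42
  (0, 3): z = 18

The smallest value is z = -42, attained at (6, 0).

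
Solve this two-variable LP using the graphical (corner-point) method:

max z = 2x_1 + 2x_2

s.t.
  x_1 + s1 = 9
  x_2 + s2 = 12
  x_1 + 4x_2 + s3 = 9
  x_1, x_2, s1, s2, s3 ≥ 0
x_1 = 9, x_2 = 0, z = 18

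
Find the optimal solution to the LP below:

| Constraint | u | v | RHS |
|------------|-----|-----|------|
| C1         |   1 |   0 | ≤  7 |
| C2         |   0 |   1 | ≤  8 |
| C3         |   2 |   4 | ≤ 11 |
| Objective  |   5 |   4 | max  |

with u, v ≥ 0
Each vertex is the intersection of two constraint boundaries that also satisfies all remaining constraints:
  u = 0 and v = 0 → (0, 0)
  2u + 4v = 11 and v = 0 → (5.5, 0)
  2u + 4v = 11 and u = 0 → (0, 2.75)

Evaluating z = 5u + 4v at each vertex:
  (0, 0): z = 0
  (5.5, 0): z = 27.5
  (0, 2.75): z = 11

The maximum is at (5.5, 0) with z = 27.5.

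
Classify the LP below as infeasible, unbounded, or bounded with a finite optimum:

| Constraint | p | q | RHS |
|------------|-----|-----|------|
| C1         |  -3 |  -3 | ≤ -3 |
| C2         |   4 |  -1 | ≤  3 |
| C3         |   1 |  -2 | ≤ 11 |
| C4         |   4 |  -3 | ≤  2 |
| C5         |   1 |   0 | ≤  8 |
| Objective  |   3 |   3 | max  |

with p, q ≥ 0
Feasible point: (0, 1) satisfies every constraint, so the LP is feasible.
Direction d = (0, 1): for each constraint row a, a·d ≤ 0 —
  (-3)(0) + (-3)(1) = -3 ≤ 0
  (4)(0) + (-1)(1) = -1 ≤ 0
  (1)(0) + (-2)(1) = -2 ≤ 0
  (4)(0) + (-3)(1) = -3 ≤ 0
  (1)(0) + (0)(1) = 0 ≤ 0
and d ≥ 0, so (0, 1) + t·d stays feasible for every t ≥ 0. Along this ray z = 3p + 3q changes by 3 per unit t, so z → +∞.

The LP is unbounded; z can be made arbitrarily large.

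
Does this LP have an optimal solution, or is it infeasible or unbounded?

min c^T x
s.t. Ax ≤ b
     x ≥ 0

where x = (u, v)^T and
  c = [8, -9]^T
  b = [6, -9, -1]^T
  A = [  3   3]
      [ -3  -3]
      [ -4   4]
One constraint requires 3u + 3v ≤ 6, while the constraint -3u - 3v ≤ -9 is equivalent to 3u + 3v ≥ 9. Together they would need 9 ≤ 3u + 3v ≤ 6, which is impossible since 9 > 6. No point satisfies all constraints.

Infeasible: no point satisfies all constraints simultaneously.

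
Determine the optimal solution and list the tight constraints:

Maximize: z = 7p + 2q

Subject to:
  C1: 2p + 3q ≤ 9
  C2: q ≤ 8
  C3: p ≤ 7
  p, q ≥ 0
Optimal: p = 4.5, q = 0
Slack at optimum:
  C1: slack = 0 (binding)
  C2: slack = 8
  C3: slack = 2.5
  p ≥ 0: p = 4.5
  q ≥ 0: q = 0 (binding)
Binding constraints: C1, q ≥ 0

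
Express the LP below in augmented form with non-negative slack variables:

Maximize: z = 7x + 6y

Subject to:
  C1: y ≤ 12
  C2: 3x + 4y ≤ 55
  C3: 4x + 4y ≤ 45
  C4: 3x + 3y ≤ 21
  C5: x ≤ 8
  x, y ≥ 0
max z = 7x + 6y

s.t.
  y + s1 = 12
  3x + 4y + s2 = 55
  4x + 4y + s3 = 45
  3x + 3y + s4 = 21
  x + s5 = 8
  x, y, s1, s2, s3, s4, s5 ≥ 0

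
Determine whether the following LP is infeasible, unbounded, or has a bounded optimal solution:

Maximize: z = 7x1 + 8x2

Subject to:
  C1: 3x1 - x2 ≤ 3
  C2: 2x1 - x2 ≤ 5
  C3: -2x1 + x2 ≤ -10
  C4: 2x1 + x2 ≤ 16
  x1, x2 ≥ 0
C2 requires 2x1 - x2 ≤ 5, while C3 (-2x1 + x2 ≤ -10) is equivalent to 2x1 - x2 ≥ 10. Together they would need 10 ≤ 2x1 - x2 ≤ 5, which is impossible since 10 > 5. No point satisfies all constraints.

Infeasible: no point satisfies all constraints simultaneously.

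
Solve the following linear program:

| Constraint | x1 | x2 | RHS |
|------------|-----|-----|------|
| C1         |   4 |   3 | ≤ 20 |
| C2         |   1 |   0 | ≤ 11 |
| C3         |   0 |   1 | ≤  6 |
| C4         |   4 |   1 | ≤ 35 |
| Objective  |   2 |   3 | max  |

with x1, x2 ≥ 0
x1 = 0.5, x2 = 6, z = 19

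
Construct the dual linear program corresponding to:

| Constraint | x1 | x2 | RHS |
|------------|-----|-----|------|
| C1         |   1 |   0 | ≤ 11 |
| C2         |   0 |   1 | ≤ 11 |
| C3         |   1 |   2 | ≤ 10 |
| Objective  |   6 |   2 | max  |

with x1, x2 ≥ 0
Minimize: z = 11y1 + 11y2 + 10y3

Subject to:
  C1: -y1 - y3 ≤ -6
  C2: -y2 - 2y3 ≤ -2
  y1, y2, y3 ≥ 0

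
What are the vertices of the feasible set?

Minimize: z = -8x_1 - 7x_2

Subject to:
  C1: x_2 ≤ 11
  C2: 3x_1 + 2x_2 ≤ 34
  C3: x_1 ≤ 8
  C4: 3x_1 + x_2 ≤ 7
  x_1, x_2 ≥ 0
Each vertex is the intersection of two constraint boundaries that also satisfies all remaining constraints:
  x_1 = 0 and x_2 = 0 → (0, 0)
  3x_1 + x_2 = 7 and x_2 = 0 → (2.333, 0)
  3x_1 + x_2 = 7 and x_1 = 0 → (0, 7)

Vertices: (0, 0), (2.333, 0), (0, 7)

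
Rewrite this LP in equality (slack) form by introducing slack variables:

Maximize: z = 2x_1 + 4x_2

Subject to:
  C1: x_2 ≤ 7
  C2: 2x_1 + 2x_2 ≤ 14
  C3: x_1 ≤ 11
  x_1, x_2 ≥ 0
max z = 2x_1 + 4x_2

s.t.
  x_2 + s1 = 7
  2x_1 + 2x_2 + s2 = 14
  x_1 + s3 = 11
  x_1, x_2, s1, s2, s3 ≥ 0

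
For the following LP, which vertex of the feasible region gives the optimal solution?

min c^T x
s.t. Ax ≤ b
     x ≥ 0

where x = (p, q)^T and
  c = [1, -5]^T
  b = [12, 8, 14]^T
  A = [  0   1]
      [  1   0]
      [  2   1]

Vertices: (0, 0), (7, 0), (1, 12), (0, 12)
Evaluating z = p - 5q at each vertex:
  (0, 0): z = 0
  (7, 0): z = 7
  (1, 12): z = -59
  (0, 12): z = -60

The smallest value is z = -60, attained at (0, 12).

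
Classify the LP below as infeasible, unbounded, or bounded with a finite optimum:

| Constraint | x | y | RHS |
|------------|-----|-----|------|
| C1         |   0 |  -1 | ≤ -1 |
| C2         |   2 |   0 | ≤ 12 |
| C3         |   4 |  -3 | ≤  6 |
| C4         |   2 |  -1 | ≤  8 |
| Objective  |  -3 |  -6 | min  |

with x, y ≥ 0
Feasible point: (0, 1) satisfies every constraint, so the LP is feasible.
Direction d = (0, 1): for each constraint row a, a·d ≤ 0 —
  (0)(0) + (-1)(1) = -1 ≤ 0
  (2)(0) + (0)(1) = 0 ≤ 0
  (4)(0) + (-3)(1) = -3 ≤ 0
  (2)(0) + (-1)(1) = -1 ≤ 0
and d ≥ 0, so (0, 1) + t·d stays feasible for every t ≥ 0. Along this ray z = -3x - 6y changes by -6 per unit t, so z → −∞.

The LP is unbounded; z can be made arbitrarily small.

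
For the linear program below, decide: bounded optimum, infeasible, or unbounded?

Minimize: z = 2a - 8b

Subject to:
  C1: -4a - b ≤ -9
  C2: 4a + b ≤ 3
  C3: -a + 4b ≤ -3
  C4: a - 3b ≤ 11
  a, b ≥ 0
C2 requires 4a + b ≤ 3, while C1 (-4a - b ≤ -9) is equivalent to 4a + b ≥ 9. Together they would need 9 ≤ 4a + b ≤ 3, which is impossible since 9 > 3. No point satisfies all constraints.

Infeasible: no point satisfies all constraints simultaneously.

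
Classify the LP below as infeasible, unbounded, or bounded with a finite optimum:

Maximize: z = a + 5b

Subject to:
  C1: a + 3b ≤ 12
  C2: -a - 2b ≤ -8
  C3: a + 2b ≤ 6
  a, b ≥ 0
C3 requires a + 2b ≤ 6, while C2 (-a - 2b ≤ -8) is equivalent to a + 2b ≥ 8. Together they would need 8 ≤ a + 2b ≤ 6, which is impossible since 8 > 6. No point satisfies all constraints.

The feasible region is empty; the LP is infeasible.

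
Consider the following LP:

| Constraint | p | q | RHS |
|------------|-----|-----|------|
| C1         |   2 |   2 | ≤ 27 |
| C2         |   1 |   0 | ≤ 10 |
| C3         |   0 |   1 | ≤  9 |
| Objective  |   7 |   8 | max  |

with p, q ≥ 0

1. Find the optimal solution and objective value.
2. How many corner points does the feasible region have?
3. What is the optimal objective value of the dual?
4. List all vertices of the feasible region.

1. p = 4.5, q = 9, z = 103.5
2. 5
3. 103.5 (by strong duality, equal to the primal optimum)
4. (0, 0), (10, 0), (10, 3.5), (4.5, 9), (0, 9)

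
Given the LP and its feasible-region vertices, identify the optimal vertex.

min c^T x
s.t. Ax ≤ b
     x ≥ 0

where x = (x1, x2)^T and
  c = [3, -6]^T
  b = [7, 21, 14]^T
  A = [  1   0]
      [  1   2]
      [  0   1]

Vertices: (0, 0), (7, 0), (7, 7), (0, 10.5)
Evaluating z = 3x1 - 6x2 at each vertex:
  (0, 0): z = 0
  (7, 0): z = 21
  (7, 7): z = -21
  (0, 10.5): z = -63

The smallest value is z = -63, attained at (0, 10.5).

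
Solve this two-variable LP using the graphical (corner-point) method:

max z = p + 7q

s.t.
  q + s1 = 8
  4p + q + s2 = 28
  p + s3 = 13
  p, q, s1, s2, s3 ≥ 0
Each vertex is the intersection of two constraint boundaries that also satisfies all remaining constraints:
  p = 0 and q = 0 → (0, 0)
  4p + q = 28 and q = 0 → (7, 0)
  q = 8 and 4p + q = 28 → (5, 8)
  q = 8 and p = 0 → (0, 8)

Evaluating z = p + 7q at each vertex:
  (0, 0): z = 0
  (7, 0): z = 7
  (5, 8): z = 61
  (0, 8): z = 56

The maximum is at (5, 8) with z = 61.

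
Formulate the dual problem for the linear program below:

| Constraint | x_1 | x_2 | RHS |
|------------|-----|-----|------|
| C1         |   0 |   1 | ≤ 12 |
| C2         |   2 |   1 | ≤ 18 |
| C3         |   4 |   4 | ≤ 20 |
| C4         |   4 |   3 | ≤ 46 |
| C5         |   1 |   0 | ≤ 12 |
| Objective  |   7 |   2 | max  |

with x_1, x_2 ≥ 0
Minimize: z = 12y1 + 18y2 + 20y3 + 46y4 + 12y5

Subject to:
  C1: -2y2 - 4y3 - 4y4 - y5 ≤ -7
  C2: -y1 - y2 - 4y3 - 3y4 ≤ -2
  y1, y2, y3, y4, y5 ≥ 0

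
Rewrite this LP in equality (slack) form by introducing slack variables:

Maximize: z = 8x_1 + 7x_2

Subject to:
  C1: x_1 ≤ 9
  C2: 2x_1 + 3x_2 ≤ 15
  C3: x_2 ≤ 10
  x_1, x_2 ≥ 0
max z = 8x_1 + 7x_2

s.t.
  x_1 + s1 = 9
  2x_1 + 3x_2 + s2 = 15
  x_2 + s3 = 10
  x_1, x_2, s1, s2, s3 ≥ 0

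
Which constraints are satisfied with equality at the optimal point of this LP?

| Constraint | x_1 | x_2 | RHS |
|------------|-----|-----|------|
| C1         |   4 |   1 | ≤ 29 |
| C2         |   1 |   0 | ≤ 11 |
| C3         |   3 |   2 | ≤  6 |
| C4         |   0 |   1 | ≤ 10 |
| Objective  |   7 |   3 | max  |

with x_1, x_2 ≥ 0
Optimal: x_1 = 2, x_2 = 0
Binding: C3, x_2 ≥ 0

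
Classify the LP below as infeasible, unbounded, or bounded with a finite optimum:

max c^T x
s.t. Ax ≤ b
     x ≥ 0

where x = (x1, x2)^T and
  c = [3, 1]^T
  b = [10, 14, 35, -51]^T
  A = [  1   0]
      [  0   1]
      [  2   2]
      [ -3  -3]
The point (10, 7.5) satisfies every constraint, so the LP is feasible; the constraints give x1 ≤ 10 and x2 ≤ 14, which with x1, x2 ≥ 0 keep the feasible region inside a bounded box. A feasible, bounded LP attains a finite optimum at a vertex.

Evaluating z = 3x1 + x2 at each vertex:
  (10, 7): z = 37
  (10, 7.5): z = 37.5
  (3.5, 14): z = 24.5
  (3, 14): z = 23

Feasible with finite optimum z* = 37.5 at (10, 7.5).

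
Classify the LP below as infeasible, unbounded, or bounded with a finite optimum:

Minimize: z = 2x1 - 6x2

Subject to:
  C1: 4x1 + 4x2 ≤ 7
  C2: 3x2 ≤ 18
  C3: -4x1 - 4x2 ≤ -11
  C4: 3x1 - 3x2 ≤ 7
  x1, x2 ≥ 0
C1 requires 4x1 + 4x2 ≤ 7, while C3 (-4x1 - 4x2 ≤ -11) is equivalent to 4x1 + 4x2 ≥ 11. Together they would need 11 ≤ 4x1 + 4x2 ≤ 7, which is impossible since 11 > 7. No point satisfies all constraints.

Infeasible — the constraint set is empty.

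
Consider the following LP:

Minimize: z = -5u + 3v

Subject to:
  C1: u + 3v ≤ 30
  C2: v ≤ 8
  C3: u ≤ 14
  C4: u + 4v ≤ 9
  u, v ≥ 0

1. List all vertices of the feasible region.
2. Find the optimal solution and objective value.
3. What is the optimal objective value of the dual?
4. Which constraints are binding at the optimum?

1. (0, 0), (9, 0), (0, 2.25)
2. u = 9, v = 0, z = -45
3. -45 (by strong duality, equal to the primal optimum)
4. C4, v ≥ 0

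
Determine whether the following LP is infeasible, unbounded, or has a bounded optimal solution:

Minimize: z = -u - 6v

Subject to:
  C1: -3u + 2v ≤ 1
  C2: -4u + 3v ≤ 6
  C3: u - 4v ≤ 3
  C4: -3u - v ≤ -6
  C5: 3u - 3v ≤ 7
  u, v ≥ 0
Feasible point: (2, 0) satisfies every constraint, so the LP is feasible.
Direction d = (1, 1): for each constraint row a, a·d ≤ 0 —
  (-3)(1) + (2)(1) = -1 ≤ 0
  (-4)(1) + (3)(1) = -1 ≤ 0
  (1)(1) + (-4)(1) = -3 ≤ 0
  (-3)(1) + (-1)(1) = -4 ≤ 0
  (3)(1) + (-3)(1) = 0 ≤ 0
and d ≥ 0, so (2, 0) + t·d stays feasible for every t ≥ 0. Along this ray z = -u - 6v changes by -7 per unit t, so z → −∞.

Unbounded — the objective can decrease without bound over the feasible region.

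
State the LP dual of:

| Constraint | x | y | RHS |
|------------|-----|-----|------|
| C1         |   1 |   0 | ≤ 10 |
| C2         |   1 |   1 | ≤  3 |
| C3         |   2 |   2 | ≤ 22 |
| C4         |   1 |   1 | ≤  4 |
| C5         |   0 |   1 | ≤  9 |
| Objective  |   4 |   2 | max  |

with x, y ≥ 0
Minimize: z = 10y1 + 3y2 + 22y3 + 4y4 + 9y5

Subject to:
  C1: -y1 - y2 - 2y3 - y4 ≤ -4
  C2: -y2 - 2y3 - y4 - y5 ≤ -2
  y1, y2, y3, y4, y5 ≥ 0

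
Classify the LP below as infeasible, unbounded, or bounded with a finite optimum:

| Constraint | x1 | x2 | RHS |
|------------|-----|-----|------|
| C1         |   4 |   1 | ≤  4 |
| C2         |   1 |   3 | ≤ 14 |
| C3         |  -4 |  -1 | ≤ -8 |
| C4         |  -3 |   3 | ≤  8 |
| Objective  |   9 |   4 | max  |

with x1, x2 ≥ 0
C1 requires 4x1 + x2 ≤ 4, while C3 (-4x1 - x2 ≤ -8) is equivalent to 4x1 + x2 ≥ 8. Together they would need 8 ≤ 4x1 + x2 ≤ 4, which is impossible since 8 > 4. No point satisfies all constraints.

The feasible region is empty; the LP is infeasible.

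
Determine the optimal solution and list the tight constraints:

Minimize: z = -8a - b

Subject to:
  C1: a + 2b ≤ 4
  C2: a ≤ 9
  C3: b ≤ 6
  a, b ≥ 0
Optimal: a = 4, b = 0
Binding: C1, b ≥ 0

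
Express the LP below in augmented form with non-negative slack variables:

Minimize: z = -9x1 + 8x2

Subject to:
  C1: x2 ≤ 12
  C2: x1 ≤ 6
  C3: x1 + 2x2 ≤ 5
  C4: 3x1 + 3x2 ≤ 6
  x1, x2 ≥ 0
min z = -9x1 + 8x2

s.t.
  x2 + s1 = 12
  x1 + s2 = 6
  x1 + 2x2 + s3 = 5
  3x1 + 3x2 + s4 = 6
  x1, x2, s1, s2, s3, s4 ≥ 0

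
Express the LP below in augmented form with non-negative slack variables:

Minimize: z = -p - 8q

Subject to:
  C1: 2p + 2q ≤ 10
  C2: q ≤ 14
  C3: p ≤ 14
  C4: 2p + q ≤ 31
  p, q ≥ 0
min z = -p - 8q

s.t.
  2p + 2q + s1 = 10
  q + s2 = 14
  p + s3 = 14
  2p + q + s4 = 31
  p, q, s1, s2, s3, s4 ≥ 0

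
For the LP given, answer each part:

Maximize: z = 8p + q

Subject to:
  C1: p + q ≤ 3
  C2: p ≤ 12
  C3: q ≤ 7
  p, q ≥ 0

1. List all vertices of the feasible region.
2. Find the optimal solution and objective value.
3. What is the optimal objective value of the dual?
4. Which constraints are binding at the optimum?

1. (0, 0), (3, 0), (0, 3)
2. p = 3, q = 0, z = 24
3. 24 (by strong duality, equal to the primal optimum)
4. C1, q ≥ 0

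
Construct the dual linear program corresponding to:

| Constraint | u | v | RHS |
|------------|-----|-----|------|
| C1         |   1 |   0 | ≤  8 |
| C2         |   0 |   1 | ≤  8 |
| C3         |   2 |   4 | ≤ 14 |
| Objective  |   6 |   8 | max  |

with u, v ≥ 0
Minimize: z = 8y1 + 8y2 + 14y3

Subject to:
  C1: -y1 - 2y3 ≤ -6
  C2: -y2 - 4y3 ≤ -8
  y1, y2, y3 ≥ 0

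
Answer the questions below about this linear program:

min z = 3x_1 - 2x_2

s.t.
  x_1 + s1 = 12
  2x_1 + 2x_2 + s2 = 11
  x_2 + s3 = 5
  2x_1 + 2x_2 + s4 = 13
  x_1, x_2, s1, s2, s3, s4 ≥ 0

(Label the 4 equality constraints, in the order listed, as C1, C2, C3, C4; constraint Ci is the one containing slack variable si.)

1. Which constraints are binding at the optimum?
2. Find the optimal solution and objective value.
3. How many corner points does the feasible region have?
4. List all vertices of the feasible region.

1. C3, x_1 ≥ 0
2. x_1 = 0, x_2 = 5, z = -10
3. 4
4. (0, 0), (5.5, 0), (0.5, 5), (0, 5)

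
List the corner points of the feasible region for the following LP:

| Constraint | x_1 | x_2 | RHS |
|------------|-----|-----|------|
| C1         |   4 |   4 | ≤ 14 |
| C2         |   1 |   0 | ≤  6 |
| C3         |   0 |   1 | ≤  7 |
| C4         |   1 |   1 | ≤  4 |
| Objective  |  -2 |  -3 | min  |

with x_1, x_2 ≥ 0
Each vertex is the intersection of two constraint boundaries that also satisfies all remaining constraints:
  x_1 = 0 and x_2 = 0 → (0, 0)
  4x_1 + 4x_2 = 14 and x_2 = 0 → (3.5, 0)
  4x_1 + 4x_2 = 14 and x_1 = 0 → (0, 3.5)

Vertices: (0, 0), (3.5, 0), (0, 3.5)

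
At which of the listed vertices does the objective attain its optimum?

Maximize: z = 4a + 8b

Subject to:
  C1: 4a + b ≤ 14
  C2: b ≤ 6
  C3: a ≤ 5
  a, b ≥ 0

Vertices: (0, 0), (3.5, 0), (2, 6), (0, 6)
Evaluating z = 4a + 8b at each vertex:
  (0, 0): z = 0
  (3.5, 0): z = 14
  (2, 6): z = 56
  (0, 6): z = 48

The largest value is z = 56, attained at (2, 6).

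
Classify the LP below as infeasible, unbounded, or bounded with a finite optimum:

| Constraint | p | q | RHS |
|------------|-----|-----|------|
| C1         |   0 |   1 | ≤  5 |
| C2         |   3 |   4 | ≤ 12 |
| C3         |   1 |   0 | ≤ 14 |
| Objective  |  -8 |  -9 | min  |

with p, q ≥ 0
The point (4, 0) satisfies every constraint, so the LP is feasible; the constraints give p ≤ 14 and q ≤ 5, which with p, q ≥ 0 keep the feasible region inside a bounded box. A feasible, bounded LP attains a finite optimum at a vertex.

Evaluating z = -8p - 9q at each vertex:
  (0, 0): z = 0
  (4, 0): z = -32
  (0, 3): z = -27

Feasible with finite optimum z* = -32 at (4, 0).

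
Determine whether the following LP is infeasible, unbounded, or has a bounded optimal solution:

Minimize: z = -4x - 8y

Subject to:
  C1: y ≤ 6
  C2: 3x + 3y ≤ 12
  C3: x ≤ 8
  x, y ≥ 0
The point (0, 4) satisfies every constraint, so the LP is feasible; the constraints give x ≤ 8 and y ≤ 6, which with x, y ≥ 0 keep the feasible region inside a bounded box. A feasible, bounded LP attains a finite optimum at a vertex.

Feasible with finite optimum z* = -32 at (0, 4).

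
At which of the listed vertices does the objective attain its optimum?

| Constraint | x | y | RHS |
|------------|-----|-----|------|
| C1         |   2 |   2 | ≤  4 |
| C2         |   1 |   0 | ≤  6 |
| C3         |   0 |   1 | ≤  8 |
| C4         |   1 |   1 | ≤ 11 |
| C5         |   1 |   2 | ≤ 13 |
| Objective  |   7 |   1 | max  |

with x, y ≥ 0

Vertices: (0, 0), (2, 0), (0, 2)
(2, 0) with z = 14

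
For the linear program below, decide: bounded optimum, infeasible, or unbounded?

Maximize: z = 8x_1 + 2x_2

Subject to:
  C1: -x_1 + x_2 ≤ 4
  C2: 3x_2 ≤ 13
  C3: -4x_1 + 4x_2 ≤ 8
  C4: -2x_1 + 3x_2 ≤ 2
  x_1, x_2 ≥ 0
Feasible point: (0, 0) satisfies every constraint, so the LP is feasible.
Direction d = (1, 0): for each constraint row a, a·d ≤ 0 —
  (-1)(1) + (1)(0) = -1 ≤ 0
  (0)(1) + (3)(0) = 0 ≤ 0
  (-4)(1) + (4)(0) = -4 ≤ 0
  (-2)(1) + (3)(0) = -2 ≤ 0
and d ≥ 0, so (0, 0) + t·d stays feasible for every t ≥ 0. Along this ray z = 8x_1 + 2x_2 changes by 8 per unit t, so z → +∞.

The LP is unbounded; z can be made arbitrarily large.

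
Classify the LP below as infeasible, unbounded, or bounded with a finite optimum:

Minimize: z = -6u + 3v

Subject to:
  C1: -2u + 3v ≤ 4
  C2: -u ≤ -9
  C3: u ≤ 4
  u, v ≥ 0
C3 requires u ≤ 4, while C2 (-u ≤ -9) is equivalent to u ≥ 9. Together they would need 9 ≤ u ≤ 4, which is impossible since 9 > 4. No point satisfies all constraints.

Infeasible: no point satisfies all constraints simultaneously.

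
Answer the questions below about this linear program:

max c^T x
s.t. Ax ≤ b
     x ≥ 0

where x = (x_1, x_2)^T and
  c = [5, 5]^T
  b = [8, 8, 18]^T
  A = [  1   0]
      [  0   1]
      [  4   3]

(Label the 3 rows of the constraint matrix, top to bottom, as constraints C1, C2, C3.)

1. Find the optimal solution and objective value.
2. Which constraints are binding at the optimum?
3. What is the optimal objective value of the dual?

1. x_1 = 0, x_2 = 6, z = 30
2. C3, x_1 ≥ 0
3. 30 (by strong duality, equal to the primal optimum)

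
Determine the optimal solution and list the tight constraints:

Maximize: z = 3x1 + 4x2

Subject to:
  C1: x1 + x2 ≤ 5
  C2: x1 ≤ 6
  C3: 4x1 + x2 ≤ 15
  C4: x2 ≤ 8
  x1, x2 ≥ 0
Optimal: x1 = 0, x2 = 5
Slack at optimum:
  C1: slack = 0 (binding)
  C2: slack = 6
  C3: slack = 10
  C4: slack = 3
  x1 ≥ 0: x1 = 0 (binding)
  x2 ≥ 0: x2 = 5
Binding constraints: C1, x1 ≥ 0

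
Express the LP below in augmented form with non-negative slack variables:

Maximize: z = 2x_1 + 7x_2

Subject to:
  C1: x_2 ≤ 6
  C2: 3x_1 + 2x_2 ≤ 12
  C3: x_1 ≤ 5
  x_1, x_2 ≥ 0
max z = 2x_1 + 7x_2

s.t.
  x_2 + s1 = 6
  3x_1 + 2x_2 + s2 = 12
  x_1 + s3 = 5
  x_1, x_2, s1, s2, s3 ≥ 0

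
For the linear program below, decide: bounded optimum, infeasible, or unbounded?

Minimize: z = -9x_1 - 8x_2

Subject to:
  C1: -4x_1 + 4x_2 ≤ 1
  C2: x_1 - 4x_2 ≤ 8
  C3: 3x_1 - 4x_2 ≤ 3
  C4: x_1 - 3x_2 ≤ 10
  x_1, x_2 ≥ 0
Feasible point: (0, 0) satisfies every constraint, so the LP is feasible.
Direction d = (1, 1): for each constraint row a, a·d ≤ 0 —
  (-4)(1) + (4)(1) = 0 ≤ 0
  (1)(1) + (-4)(1) = -3 ≤ 0
  (3)(1) + (-4)(1) = -1 ≤ 0
  (1)(1) + (-3)(1) = -2 ≤ 0
and d ≥ 0, so (0, 0) + t·d stays feasible for every t ≥ 0. Along this ray z = -9x_1 - 8x_2 changes by -17 per unit t, so z → −∞.

Unbounded — the objective can decrease without bound over the feasible region.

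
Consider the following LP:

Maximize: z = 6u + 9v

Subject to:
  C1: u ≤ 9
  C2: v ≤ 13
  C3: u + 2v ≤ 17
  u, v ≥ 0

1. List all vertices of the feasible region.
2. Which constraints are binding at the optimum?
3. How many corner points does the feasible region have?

1. (0, 0), (9, 0), (9, 4), (0, 8.5)
2. C1, C3
3. 4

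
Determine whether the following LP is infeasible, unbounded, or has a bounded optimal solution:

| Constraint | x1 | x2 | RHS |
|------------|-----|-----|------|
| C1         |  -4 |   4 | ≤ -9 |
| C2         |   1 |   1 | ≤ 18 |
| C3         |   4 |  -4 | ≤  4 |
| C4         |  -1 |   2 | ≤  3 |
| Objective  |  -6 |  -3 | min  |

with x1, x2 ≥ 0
C3 requires 4x1 - 4x2 ≤ 4, while C1 (-4x1 + 4x2 ≤ -9) is equivalent to 4x1 - 4x2 ≥ 9. Together they would need 9 ≤ 4x1 - 4x2 ≤ 4, which is impossible since 9 > 4. No point satisfies all constraints.

The feasible region is empty; the LP is infeasible.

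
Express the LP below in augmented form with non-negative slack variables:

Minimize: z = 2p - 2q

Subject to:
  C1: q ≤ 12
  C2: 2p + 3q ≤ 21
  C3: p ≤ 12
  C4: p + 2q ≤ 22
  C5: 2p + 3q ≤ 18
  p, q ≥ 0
min z = 2p - 2q

s.t.
  q + s1 = 12
  2p + 3q + s2 = 21
  p + s3 = 12
  p + 2q + s4 = 22
  2p + 3q + s5 = 18
  p, q, s1, s2, s3, s4, s5 ≥ 0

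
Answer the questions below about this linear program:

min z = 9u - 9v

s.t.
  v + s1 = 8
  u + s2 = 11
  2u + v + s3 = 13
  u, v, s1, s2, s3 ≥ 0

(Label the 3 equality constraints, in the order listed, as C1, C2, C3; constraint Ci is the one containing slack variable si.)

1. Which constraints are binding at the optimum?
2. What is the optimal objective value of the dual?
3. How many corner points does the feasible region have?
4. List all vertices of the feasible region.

1. C1, u ≥ 0
2. -72 (by strong duality, equal to the primal optimum)
3. 4
4. (0, 0), (6.5, 0), (2.5, 8), (0, 8)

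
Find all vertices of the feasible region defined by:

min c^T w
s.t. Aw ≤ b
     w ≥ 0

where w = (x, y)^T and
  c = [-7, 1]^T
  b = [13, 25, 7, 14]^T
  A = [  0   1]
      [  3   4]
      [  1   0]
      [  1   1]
Each vertex is the intersection of two constraint boundaries that also satisfies all remaining constraints:
  x = 0 and y = 0 → (0, 0)
  x = 7 and y = 0 → (7, 0)
  3x + 4y = 25 and x = 7 → (7, 1)
  3x + 4y = 25 and x = 0 → (0, 6.25)

Vertices: (0, 0), (7, 0), (7, 1), (0, 6.25)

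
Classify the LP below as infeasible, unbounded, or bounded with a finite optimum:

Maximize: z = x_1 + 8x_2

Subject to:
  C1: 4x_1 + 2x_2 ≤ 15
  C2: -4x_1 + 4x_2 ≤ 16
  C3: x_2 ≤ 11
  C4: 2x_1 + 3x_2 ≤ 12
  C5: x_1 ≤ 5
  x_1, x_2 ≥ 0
The point (0, 4) satisfies every constraint, so the LP is feasible; the constraints give x_1 ≤ 5 and x_2 ≤ 11, which with x_1, x_2 ≥ 0 keep the feasible region inside a bounded box. A feasible, bounded LP attains a finite optimum at a vertex.

The LP has an optimal solution: (0, 4) with z = 32.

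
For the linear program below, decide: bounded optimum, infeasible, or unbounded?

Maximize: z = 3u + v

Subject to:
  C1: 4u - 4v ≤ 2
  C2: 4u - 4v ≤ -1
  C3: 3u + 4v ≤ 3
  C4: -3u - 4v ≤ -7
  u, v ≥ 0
C3 requires 3u + 4v ≤ 3, while C4 (-3u - 4v ≤ -7) is equivalent to 3u + 4v ≥ 7. Together they would need 7 ≤ 3u + 4v ≤ 3, which is impossible since 7 > 3. No point satisfies all constraints.

Infeasible — the constraint set is empty.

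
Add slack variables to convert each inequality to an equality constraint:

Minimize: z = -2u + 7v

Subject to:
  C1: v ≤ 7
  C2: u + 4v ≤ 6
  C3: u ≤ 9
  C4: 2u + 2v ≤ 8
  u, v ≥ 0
min z = -2u + 7v

s.t.
  v + s1 = 7
  u + 4v + s2 = 6
  u + s3 = 9
  2u + 2v + s4 = 8
  u, v, s1, s2, s3, s4 ≥ 0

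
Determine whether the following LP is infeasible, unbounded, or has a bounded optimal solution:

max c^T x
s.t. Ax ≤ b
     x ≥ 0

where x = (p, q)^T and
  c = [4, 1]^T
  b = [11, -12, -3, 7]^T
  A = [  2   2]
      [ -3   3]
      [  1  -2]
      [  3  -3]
One constraint requires 3p - 3q ≤ 7, while the constraint -3p + 3q ≤ -12 is equivalent to 3p - 3q ≥ 12. Together they would need 12 ≤ 3p - 3q ≤ 7, which is impossible since 12 > 7. No point satisfies all constraints.

The feasible region is empty; the LP is infeasible.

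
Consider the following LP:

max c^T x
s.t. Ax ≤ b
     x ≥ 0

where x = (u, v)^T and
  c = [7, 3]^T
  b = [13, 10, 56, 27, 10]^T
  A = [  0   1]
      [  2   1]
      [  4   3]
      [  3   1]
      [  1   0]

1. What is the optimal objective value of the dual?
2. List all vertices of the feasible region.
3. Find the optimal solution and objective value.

1. 35 (by strong duality, equal to the primal optimum)
2. (0, 0), (5, 0), (0, 10)
3. u = 5, v = 0, z = 35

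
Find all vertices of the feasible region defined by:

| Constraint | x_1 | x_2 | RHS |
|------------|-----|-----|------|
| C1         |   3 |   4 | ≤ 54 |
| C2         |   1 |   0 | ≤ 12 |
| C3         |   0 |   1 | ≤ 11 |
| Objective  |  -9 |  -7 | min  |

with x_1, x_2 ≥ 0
Each vertex is the intersection of two constraint boundaries that also satisfies all remaining constraints:
  x_1 = 0 and x_2 = 0 → (0, 0)
  x_1 = 12 and x_2 = 0 → (12, 0)
  3x_1 + 4x_2 = 54 and x_1 = 12 → (12, 4.5)
  3x_1 + 4x_2 = 54 and x_2 = 11 → (3.333, 11)
  x_2 = 11 and x_1 = 0 → (0, 11)

Vertices: (0, 0), (12, 0), (12, 4.5), (3.333, 11), (0, 11)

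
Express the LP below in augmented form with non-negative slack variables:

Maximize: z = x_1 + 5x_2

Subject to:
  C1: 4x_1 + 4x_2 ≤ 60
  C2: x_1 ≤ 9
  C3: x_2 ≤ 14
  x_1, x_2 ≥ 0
max z = x_1 + 5x_2

s.t.
  4x_1 + 4x_2 + s1 = 60
  x_1 + s2 = 9
  x_2 + s3 = 14
  x_1, x_2, s1, s2, s3 ≥ 0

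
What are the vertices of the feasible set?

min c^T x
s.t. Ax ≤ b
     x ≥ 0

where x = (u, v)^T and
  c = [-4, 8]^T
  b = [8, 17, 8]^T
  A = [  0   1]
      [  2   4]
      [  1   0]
Each vertex is the intersection of two constraint boundaries that also satisfies all remaining constraints:
  u = 0 and v = 0 → (0, 0)
  u = 8 and v = 0 → (8, 0)
  2u + 4v = 17 and u = 8 → (8, 0.25)
  2u + 4v = 17 and u = 0 → (0, 4.25)

Vertices: (0, 0), (8, 0), (8, 0.25), (0, 4.25)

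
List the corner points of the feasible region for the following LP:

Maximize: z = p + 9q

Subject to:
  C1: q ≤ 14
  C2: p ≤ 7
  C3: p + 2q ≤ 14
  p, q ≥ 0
Each vertex is the intersection of two constraint boundaries that also satisfies all remaining constraints:
  p = 0 and q = 0 → (0, 0)
  p = 7 and q = 0 → (7, 0)
  p = 7 and p + 2q = 14 → (7, 3.5)
  p + 2q = 14 and p = 0 → (0, 7)

Vertices: (0, 0), (7, 0), (7, 3.5), (0, 7)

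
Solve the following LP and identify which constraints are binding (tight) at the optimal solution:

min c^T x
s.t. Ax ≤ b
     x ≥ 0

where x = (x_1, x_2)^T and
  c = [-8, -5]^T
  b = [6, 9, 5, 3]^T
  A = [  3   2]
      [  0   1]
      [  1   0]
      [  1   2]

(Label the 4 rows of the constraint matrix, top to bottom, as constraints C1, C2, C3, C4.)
Optimal: x_1 = 2, x_2 = 0
Slack at optimum:
  C1: slack = 0 (binding)
  C2: slack = 9
  C3: slack = 3
  C4: slack = 1
  x_1 ≥ 0: x_1 = 2
  x_2 ≥ 0: x_2 = 0 (binding)
Binding constraints: C1, x_2 ≥ 0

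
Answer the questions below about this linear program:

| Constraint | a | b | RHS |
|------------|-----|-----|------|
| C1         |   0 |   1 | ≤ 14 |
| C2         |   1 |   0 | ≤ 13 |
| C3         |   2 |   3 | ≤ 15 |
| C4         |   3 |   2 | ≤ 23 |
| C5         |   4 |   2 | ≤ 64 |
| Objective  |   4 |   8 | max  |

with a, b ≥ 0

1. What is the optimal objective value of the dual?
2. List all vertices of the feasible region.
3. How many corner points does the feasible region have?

1. 40 (by strong duality, equal to the primal optimum)
2. (0, 0), (7.5, 0), (0, 5)
3. 3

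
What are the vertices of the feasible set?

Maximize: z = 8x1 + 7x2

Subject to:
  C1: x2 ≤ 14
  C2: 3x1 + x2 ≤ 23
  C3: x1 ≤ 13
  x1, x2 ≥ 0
Each vertex is the intersection of two constraint boundaries that also satisfies all remaining constraints:
  x1 = 0 and x2 = 0 → (0, 0)
  3x1 + x2 = 23 and x2 = 0 → (7.667, 0)
  x2 = 14 and 3x1 + x2 = 23 → (3, 14)
  x2 = 14 and x1 = 0 → (0, 14)

Vertices: (0, 0), (7.667, 0), (3, 14), (0, 14)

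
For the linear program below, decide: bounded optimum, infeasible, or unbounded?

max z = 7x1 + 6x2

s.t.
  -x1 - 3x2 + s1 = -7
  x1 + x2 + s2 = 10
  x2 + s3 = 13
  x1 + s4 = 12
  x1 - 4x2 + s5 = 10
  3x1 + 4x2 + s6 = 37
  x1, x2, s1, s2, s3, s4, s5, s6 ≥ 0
The point (10, 0) satisfies every constraint, so the LP is feasible; the constraints give x1 ≤ 12 and x2 ≤ 13, which with x1, x2 ≥ 0 keep the feasible region inside a bounded box. A feasible, bounded LP attains a finite optimum at a vertex.

Evaluating z = 7x1 + 6x2 at each vertex:
  (0, 2.333): z = 14
  (7, 0): z = 49
  (10, 0): z = 70
  (3, 7): z = 63
  (0, 9.25): z = 55.5

Feasible with finite optimum z* = 70 at (10, 0).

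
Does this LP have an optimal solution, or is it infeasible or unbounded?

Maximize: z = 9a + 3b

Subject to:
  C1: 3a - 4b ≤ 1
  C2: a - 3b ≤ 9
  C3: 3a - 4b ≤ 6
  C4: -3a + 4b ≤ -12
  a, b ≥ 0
C1 requires 3a - 4b ≤ 1, while C4 (-3a + 4b ≤ -12) is equivalent to 3a - 4b ≥ 12. Together they would need 12 ≤ 3a - 4b ≤ 1, which is impossible since 12 > 1. No point satisfies all constraints.

The feasible region is empty; the LP is infeasible.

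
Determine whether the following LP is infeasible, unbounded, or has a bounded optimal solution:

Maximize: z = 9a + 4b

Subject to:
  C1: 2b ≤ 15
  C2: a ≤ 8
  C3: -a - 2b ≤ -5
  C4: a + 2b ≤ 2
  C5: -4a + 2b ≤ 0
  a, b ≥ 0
C4 requires a + 2b ≤ 2, while C3 (-a - 2b ≤ -5) is equivalent to a + 2b ≥ 5. Together they would need 5 ≤ a + 2b ≤ 2, which is impossible since 5 > 2. No point satisfies all constraints.

The feasible region is empty; the LP is infeasible.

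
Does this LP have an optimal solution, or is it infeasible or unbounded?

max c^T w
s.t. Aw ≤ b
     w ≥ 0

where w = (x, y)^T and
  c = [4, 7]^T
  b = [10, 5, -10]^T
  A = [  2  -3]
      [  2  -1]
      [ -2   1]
One constraint requires 2x - y ≤ 5, while the constraint -2x + y ≤ -10 is equivalent to 2x - y ≥ 10. Together they would need 10 ≤ 2x - y ≤ 5, which is impossible since 10 > 5. No point satisfies all constraints.

Infeasible: no point satisfies all constraints simultaneously.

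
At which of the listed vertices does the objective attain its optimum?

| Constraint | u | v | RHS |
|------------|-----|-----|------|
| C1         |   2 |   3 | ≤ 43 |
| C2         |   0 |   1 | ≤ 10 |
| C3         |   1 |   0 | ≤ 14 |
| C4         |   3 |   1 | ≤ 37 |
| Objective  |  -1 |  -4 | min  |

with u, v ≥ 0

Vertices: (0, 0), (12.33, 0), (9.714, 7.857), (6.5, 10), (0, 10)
Evaluating z = -u - 4v at each vertex:
  (0, 0): z = 0
  (12.33, 0): z = -12.33
  (9.714, 7.857): z = -41.14
  (6.5, 10): z = -46.5
  (0, 10): z = -40

The smallest value is z = -46.5, attained at (6.5, 10).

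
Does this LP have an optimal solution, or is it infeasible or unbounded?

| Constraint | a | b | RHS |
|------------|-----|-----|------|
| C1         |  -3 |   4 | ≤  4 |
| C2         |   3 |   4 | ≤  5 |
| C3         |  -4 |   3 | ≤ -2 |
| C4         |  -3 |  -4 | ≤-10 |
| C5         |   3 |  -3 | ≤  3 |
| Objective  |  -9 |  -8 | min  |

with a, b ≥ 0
C2 requires 3a + 4b ≤ 5, while C4 (-3a - 4b ≤ -10) is equivalent to 3a + 4b ≥ 10. Together they would need 10 ≤ 3a + 4b ≤ 5, which is impossible since 10 > 5. No point satisfies all constraints.

Infeasible — the constraint set is empty.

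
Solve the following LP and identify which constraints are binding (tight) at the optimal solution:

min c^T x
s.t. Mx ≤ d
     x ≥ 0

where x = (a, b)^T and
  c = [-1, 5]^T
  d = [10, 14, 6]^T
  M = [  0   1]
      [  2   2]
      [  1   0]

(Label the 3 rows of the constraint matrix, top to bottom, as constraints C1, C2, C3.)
Optimal: a = 6, b = 0
Slack at optimum:
  C1: slack = 10
  C2: slack = 2
  C3: slack = 0 (binding)
  a ≥ 0: a = 6
  b ≥ 0: b = 0 (binding)
Binding constraints: C3, b ≥ 0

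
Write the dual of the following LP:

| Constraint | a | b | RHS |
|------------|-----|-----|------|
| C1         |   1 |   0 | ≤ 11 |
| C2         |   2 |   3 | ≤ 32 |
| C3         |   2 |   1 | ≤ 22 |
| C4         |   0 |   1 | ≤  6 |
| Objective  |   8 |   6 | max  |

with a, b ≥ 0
Minimize: z = 11y1 + 32y2 + 22y3 + 6y4

Subject to:
  C1: -y1 - 2y2 - 2y3 ≤ -8
  C2: -3y2 - y3 - y4 ≤ -6
  y1, y2, y3, y4 ≥ 0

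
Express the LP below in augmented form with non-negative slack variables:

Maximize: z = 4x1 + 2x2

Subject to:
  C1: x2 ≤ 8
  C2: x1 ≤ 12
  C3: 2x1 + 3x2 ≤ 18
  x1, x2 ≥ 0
max z = 4x1 + 2x2

s.t.
  x2 + s1 = 8
  x1 + s2 = 12
  2x1 + 3x2 + s3 = 18
  x1, x2, s1, s2, s3 ≥ 0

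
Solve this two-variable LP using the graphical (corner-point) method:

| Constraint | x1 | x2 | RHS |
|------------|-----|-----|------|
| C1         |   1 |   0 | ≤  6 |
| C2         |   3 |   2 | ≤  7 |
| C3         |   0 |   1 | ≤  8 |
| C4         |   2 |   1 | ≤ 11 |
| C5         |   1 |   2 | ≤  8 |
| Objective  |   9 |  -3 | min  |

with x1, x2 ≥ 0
Each vertex is the intersection of two constraint boundaries that also satisfies all remaining constraints:
  x1 = 0 and x2 = 0 → (0, 0)
  3x1 + 2x2 = 7 and x2 = 0 → (2.333, 0)
  3x1 + 2x2 = 7 and x1 = 0 → (0, 3.5)

Evaluating z = 9x1 - 3x2 at each vertex:
  (0, 0): z = 0
  (2.333, 0): z = 21
  (0, 3.5): z = -10.5

The minimum is at (0, 3.5) with z = -10.5.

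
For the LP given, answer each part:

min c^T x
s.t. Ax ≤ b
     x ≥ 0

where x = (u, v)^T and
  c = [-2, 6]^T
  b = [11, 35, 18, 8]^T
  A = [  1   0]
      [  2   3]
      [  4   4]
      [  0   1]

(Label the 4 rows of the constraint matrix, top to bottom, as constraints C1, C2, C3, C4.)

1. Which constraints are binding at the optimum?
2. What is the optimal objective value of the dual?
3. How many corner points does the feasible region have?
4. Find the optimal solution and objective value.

1. C3, v ≥ 0
2. -9 (by strong duality, equal to the primal optimum)
3. 3
4. u = 4.5, v = 0, z = -9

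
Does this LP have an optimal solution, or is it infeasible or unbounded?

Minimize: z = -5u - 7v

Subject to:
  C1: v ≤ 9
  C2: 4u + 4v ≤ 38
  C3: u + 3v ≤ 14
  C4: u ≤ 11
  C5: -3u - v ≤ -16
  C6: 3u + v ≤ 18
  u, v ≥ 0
The point (5, 3) satisfies every constraint, so the LP is feasible; the constraints give u ≤ 11 and v ≤ 9, which with u, v ≥ 0 keep the feasible region inside a bounded box. A feasible, bounded LP attains a finite optimum at a vertex.

Evaluating z = -5u - 7v at each vertex:
  (5.333, 0): z = -26.67
  (6, 0): z = -30
  (5, 3): z = -46
  (4.25, 3.25): z = -44

Bounded optimum: z* = -46 at (5, 3).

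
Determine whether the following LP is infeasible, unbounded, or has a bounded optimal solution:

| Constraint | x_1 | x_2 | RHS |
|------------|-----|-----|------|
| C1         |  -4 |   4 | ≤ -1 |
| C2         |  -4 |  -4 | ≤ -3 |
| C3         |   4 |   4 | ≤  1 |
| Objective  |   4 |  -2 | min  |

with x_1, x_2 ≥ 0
C3 requires 4x_1 + 4x_2 ≤ 1, while C2 (-4x_1 - 4x_2 ≤ -3) is equivalent to 4x_1 + 4x_2 ≥ 3. Together they would need 3 ≤ 4x_1 + 4x_2 ≤ 1, which is impossible since 3 > 1. No point satisfies all constraints.

Infeasible — the constraint set is empty.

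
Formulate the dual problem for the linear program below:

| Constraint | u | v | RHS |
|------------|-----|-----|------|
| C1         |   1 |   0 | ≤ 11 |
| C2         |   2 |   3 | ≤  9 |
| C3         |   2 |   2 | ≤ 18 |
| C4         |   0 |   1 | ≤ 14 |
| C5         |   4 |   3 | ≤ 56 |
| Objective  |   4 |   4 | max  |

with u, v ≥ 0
Minimize: z = 11y1 + 9y2 + 18y3 + 14y4 + 56y5

Subject to:
  C1: -y1 - 2y2 - 2y3 - 4y5 ≤ -4
  C2: -3y2 - 2y3 - y4 - 3y5 ≤ -4
  y1, y2, y3, y4, y5 ≥ 0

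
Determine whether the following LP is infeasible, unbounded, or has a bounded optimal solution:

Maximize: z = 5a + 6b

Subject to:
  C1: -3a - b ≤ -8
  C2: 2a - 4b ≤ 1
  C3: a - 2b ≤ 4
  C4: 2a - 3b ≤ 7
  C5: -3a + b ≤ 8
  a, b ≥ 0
Feasible point: (2, 2) satisfies every constraint, so the LP is feasible.
Direction d = (1, 1): for each constraint row a, a·d ≤ 0 —
  (-3)(1) + (-1)(1) = -4 ≤ 0
  (2)(1) + (-4)(1) = -2 ≤ 0
  (1)(1) + (-2)(1) = -1 ≤ 0
  (2)(1) + (-3)(1) = -1 ≤ 0
  (-3)(1) + (1)(1) = -2 ≤ 0
and d ≥ 0, so (2, 2) + t·d stays feasible for every t ≥ 0. Along this ray z = 5a + 6b changes by 11 per unit t, so z → +∞.

The LP is unbounded; z can be made arbitrarily large.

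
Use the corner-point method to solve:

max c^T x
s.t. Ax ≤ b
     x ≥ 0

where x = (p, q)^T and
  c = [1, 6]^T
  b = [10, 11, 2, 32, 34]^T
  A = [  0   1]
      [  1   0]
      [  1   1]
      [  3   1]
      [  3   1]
Each vertex is the intersection of two constraint boundaries that also satisfies all remaining constraints:
  p = 0 and q = 0 → (0, 0)
  p + q = 2 and q = 0 → (2, 0)
  p + q = 2 and p = 0 → (0, 2)

Evaluating z = p + 6q at each vertex:
  (0, 0): z = 0
  (2, 0): z = 2
  (0, 2): z = 12

The maximum is at (0, 2) with z = 12.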